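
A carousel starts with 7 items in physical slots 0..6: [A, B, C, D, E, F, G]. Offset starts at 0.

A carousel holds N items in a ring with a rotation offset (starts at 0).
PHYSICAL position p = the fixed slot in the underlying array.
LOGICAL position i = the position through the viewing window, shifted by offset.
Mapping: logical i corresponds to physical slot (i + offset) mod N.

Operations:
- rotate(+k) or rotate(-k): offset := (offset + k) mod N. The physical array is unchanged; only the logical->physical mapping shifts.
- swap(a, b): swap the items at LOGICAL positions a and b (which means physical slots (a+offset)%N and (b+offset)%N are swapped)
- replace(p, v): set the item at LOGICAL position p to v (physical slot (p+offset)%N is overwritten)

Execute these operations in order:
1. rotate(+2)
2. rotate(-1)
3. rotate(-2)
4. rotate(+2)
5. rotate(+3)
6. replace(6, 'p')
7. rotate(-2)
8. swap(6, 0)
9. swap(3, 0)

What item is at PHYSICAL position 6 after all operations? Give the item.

Answer: G

Derivation:
After op 1 (rotate(+2)): offset=2, physical=[A,B,C,D,E,F,G], logical=[C,D,E,F,G,A,B]
After op 2 (rotate(-1)): offset=1, physical=[A,B,C,D,E,F,G], logical=[B,C,D,E,F,G,A]
After op 3 (rotate(-2)): offset=6, physical=[A,B,C,D,E,F,G], logical=[G,A,B,C,D,E,F]
After op 4 (rotate(+2)): offset=1, physical=[A,B,C,D,E,F,G], logical=[B,C,D,E,F,G,A]
After op 5 (rotate(+3)): offset=4, physical=[A,B,C,D,E,F,G], logical=[E,F,G,A,B,C,D]
After op 6 (replace(6, 'p')): offset=4, physical=[A,B,C,p,E,F,G], logical=[E,F,G,A,B,C,p]
After op 7 (rotate(-2)): offset=2, physical=[A,B,C,p,E,F,G], logical=[C,p,E,F,G,A,B]
After op 8 (swap(6, 0)): offset=2, physical=[A,C,B,p,E,F,G], logical=[B,p,E,F,G,A,C]
After op 9 (swap(3, 0)): offset=2, physical=[A,C,F,p,E,B,G], logical=[F,p,E,B,G,A,C]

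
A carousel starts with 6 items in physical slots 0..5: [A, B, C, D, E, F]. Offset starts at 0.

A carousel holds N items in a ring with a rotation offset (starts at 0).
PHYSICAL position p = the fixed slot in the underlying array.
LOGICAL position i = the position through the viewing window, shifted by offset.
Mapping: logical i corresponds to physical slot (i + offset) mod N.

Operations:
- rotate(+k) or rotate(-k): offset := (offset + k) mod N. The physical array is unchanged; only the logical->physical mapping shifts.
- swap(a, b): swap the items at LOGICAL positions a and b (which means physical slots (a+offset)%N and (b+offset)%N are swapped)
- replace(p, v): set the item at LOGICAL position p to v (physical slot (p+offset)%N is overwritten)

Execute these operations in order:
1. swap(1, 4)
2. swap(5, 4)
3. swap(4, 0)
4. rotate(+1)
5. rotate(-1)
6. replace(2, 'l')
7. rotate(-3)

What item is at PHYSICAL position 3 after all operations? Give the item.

After op 1 (swap(1, 4)): offset=0, physical=[A,E,C,D,B,F], logical=[A,E,C,D,B,F]
After op 2 (swap(5, 4)): offset=0, physical=[A,E,C,D,F,B], logical=[A,E,C,D,F,B]
After op 3 (swap(4, 0)): offset=0, physical=[F,E,C,D,A,B], logical=[F,E,C,D,A,B]
After op 4 (rotate(+1)): offset=1, physical=[F,E,C,D,A,B], logical=[E,C,D,A,B,F]
After op 5 (rotate(-1)): offset=0, physical=[F,E,C,D,A,B], logical=[F,E,C,D,A,B]
After op 6 (replace(2, 'l')): offset=0, physical=[F,E,l,D,A,B], logical=[F,E,l,D,A,B]
After op 7 (rotate(-3)): offset=3, physical=[F,E,l,D,A,B], logical=[D,A,B,F,E,l]

Answer: D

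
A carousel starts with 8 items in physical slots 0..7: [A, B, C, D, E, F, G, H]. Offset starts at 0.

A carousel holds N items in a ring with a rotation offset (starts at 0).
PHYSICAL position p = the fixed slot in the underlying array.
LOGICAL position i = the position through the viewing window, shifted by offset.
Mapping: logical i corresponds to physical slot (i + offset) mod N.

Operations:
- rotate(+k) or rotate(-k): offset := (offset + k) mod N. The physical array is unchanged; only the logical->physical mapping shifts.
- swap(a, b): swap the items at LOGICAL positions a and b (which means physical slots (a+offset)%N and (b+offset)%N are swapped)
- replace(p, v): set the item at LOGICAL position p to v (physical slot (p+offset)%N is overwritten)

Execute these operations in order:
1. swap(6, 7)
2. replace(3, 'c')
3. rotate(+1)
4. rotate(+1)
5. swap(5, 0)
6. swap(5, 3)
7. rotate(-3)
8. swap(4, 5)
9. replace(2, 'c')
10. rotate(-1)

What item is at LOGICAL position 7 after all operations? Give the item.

Answer: C

Derivation:
After op 1 (swap(6, 7)): offset=0, physical=[A,B,C,D,E,F,H,G], logical=[A,B,C,D,E,F,H,G]
After op 2 (replace(3, 'c')): offset=0, physical=[A,B,C,c,E,F,H,G], logical=[A,B,C,c,E,F,H,G]
After op 3 (rotate(+1)): offset=1, physical=[A,B,C,c,E,F,H,G], logical=[B,C,c,E,F,H,G,A]
After op 4 (rotate(+1)): offset=2, physical=[A,B,C,c,E,F,H,G], logical=[C,c,E,F,H,G,A,B]
After op 5 (swap(5, 0)): offset=2, physical=[A,B,G,c,E,F,H,C], logical=[G,c,E,F,H,C,A,B]
After op 6 (swap(5, 3)): offset=2, physical=[A,B,G,c,E,C,H,F], logical=[G,c,E,C,H,F,A,B]
After op 7 (rotate(-3)): offset=7, physical=[A,B,G,c,E,C,H,F], logical=[F,A,B,G,c,E,C,H]
After op 8 (swap(4, 5)): offset=7, physical=[A,B,G,E,c,C,H,F], logical=[F,A,B,G,E,c,C,H]
After op 9 (replace(2, 'c')): offset=7, physical=[A,c,G,E,c,C,H,F], logical=[F,A,c,G,E,c,C,H]
After op 10 (rotate(-1)): offset=6, physical=[A,c,G,E,c,C,H,F], logical=[H,F,A,c,G,E,c,C]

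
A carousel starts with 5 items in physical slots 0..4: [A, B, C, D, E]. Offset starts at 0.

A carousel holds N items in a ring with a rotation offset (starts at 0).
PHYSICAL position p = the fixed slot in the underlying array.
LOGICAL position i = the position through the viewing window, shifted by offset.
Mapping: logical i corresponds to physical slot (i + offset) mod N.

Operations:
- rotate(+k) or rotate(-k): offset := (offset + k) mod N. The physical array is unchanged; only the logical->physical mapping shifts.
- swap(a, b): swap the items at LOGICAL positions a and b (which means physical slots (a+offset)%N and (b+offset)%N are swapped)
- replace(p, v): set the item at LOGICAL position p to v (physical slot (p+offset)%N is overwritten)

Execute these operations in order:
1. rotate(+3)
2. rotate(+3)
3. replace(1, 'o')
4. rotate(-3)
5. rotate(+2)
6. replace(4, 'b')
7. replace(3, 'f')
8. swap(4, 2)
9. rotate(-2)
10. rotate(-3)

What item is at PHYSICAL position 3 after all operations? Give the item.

After op 1 (rotate(+3)): offset=3, physical=[A,B,C,D,E], logical=[D,E,A,B,C]
After op 2 (rotate(+3)): offset=1, physical=[A,B,C,D,E], logical=[B,C,D,E,A]
After op 3 (replace(1, 'o')): offset=1, physical=[A,B,o,D,E], logical=[B,o,D,E,A]
After op 4 (rotate(-3)): offset=3, physical=[A,B,o,D,E], logical=[D,E,A,B,o]
After op 5 (rotate(+2)): offset=0, physical=[A,B,o,D,E], logical=[A,B,o,D,E]
After op 6 (replace(4, 'b')): offset=0, physical=[A,B,o,D,b], logical=[A,B,o,D,b]
After op 7 (replace(3, 'f')): offset=0, physical=[A,B,o,f,b], logical=[A,B,o,f,b]
After op 8 (swap(4, 2)): offset=0, physical=[A,B,b,f,o], logical=[A,B,b,f,o]
After op 9 (rotate(-2)): offset=3, physical=[A,B,b,f,o], logical=[f,o,A,B,b]
After op 10 (rotate(-3)): offset=0, physical=[A,B,b,f,o], logical=[A,B,b,f,o]

Answer: f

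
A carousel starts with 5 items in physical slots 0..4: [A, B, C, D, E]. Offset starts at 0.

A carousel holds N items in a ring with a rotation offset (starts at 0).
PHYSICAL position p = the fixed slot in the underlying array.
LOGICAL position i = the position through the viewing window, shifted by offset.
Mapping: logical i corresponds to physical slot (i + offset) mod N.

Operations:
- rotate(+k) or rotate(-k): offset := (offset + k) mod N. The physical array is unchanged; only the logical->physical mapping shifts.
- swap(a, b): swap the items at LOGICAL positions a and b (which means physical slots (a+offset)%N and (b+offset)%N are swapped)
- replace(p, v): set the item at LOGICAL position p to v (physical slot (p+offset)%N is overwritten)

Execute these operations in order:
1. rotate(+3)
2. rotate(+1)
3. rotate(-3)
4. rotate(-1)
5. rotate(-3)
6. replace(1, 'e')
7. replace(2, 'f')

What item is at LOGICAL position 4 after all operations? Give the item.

Answer: B

Derivation:
After op 1 (rotate(+3)): offset=3, physical=[A,B,C,D,E], logical=[D,E,A,B,C]
After op 2 (rotate(+1)): offset=4, physical=[A,B,C,D,E], logical=[E,A,B,C,D]
After op 3 (rotate(-3)): offset=1, physical=[A,B,C,D,E], logical=[B,C,D,E,A]
After op 4 (rotate(-1)): offset=0, physical=[A,B,C,D,E], logical=[A,B,C,D,E]
After op 5 (rotate(-3)): offset=2, physical=[A,B,C,D,E], logical=[C,D,E,A,B]
After op 6 (replace(1, 'e')): offset=2, physical=[A,B,C,e,E], logical=[C,e,E,A,B]
After op 7 (replace(2, 'f')): offset=2, physical=[A,B,C,e,f], logical=[C,e,f,A,B]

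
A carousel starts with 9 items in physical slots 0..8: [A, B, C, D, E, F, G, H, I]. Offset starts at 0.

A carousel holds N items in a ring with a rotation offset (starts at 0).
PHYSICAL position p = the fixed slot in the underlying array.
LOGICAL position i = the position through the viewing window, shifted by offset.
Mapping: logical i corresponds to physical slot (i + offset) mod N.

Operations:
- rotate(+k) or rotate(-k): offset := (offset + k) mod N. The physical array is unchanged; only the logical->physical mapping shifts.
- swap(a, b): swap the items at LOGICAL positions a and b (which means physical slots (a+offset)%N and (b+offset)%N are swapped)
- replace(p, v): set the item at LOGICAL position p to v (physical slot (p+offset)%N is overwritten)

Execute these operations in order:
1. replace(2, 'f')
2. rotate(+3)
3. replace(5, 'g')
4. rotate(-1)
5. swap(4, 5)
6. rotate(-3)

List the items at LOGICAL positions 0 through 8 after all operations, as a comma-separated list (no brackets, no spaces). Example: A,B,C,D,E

After op 1 (replace(2, 'f')): offset=0, physical=[A,B,f,D,E,F,G,H,I], logical=[A,B,f,D,E,F,G,H,I]
After op 2 (rotate(+3)): offset=3, physical=[A,B,f,D,E,F,G,H,I], logical=[D,E,F,G,H,I,A,B,f]
After op 3 (replace(5, 'g')): offset=3, physical=[A,B,f,D,E,F,G,H,g], logical=[D,E,F,G,H,g,A,B,f]
After op 4 (rotate(-1)): offset=2, physical=[A,B,f,D,E,F,G,H,g], logical=[f,D,E,F,G,H,g,A,B]
After op 5 (swap(4, 5)): offset=2, physical=[A,B,f,D,E,F,H,G,g], logical=[f,D,E,F,H,G,g,A,B]
After op 6 (rotate(-3)): offset=8, physical=[A,B,f,D,E,F,H,G,g], logical=[g,A,B,f,D,E,F,H,G]

Answer: g,A,B,f,D,E,F,H,G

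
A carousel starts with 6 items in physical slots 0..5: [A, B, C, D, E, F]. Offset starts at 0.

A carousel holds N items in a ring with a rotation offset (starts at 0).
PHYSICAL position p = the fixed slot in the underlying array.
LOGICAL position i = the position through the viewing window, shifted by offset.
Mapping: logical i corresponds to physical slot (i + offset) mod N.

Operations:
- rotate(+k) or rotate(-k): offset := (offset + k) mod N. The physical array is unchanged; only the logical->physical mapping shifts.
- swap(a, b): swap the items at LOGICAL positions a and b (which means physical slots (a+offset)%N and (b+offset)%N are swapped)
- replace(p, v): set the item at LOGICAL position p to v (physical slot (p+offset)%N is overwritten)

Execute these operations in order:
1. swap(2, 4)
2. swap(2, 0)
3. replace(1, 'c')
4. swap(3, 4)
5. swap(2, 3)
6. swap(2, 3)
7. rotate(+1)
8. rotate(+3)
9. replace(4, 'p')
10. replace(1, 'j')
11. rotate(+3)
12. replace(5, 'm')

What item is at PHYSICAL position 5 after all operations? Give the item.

Answer: j

Derivation:
After op 1 (swap(2, 4)): offset=0, physical=[A,B,E,D,C,F], logical=[A,B,E,D,C,F]
After op 2 (swap(2, 0)): offset=0, physical=[E,B,A,D,C,F], logical=[E,B,A,D,C,F]
After op 3 (replace(1, 'c')): offset=0, physical=[E,c,A,D,C,F], logical=[E,c,A,D,C,F]
After op 4 (swap(3, 4)): offset=0, physical=[E,c,A,C,D,F], logical=[E,c,A,C,D,F]
After op 5 (swap(2, 3)): offset=0, physical=[E,c,C,A,D,F], logical=[E,c,C,A,D,F]
After op 6 (swap(2, 3)): offset=0, physical=[E,c,A,C,D,F], logical=[E,c,A,C,D,F]
After op 7 (rotate(+1)): offset=1, physical=[E,c,A,C,D,F], logical=[c,A,C,D,F,E]
After op 8 (rotate(+3)): offset=4, physical=[E,c,A,C,D,F], logical=[D,F,E,c,A,C]
After op 9 (replace(4, 'p')): offset=4, physical=[E,c,p,C,D,F], logical=[D,F,E,c,p,C]
After op 10 (replace(1, 'j')): offset=4, physical=[E,c,p,C,D,j], logical=[D,j,E,c,p,C]
After op 11 (rotate(+3)): offset=1, physical=[E,c,p,C,D,j], logical=[c,p,C,D,j,E]
After op 12 (replace(5, 'm')): offset=1, physical=[m,c,p,C,D,j], logical=[c,p,C,D,j,m]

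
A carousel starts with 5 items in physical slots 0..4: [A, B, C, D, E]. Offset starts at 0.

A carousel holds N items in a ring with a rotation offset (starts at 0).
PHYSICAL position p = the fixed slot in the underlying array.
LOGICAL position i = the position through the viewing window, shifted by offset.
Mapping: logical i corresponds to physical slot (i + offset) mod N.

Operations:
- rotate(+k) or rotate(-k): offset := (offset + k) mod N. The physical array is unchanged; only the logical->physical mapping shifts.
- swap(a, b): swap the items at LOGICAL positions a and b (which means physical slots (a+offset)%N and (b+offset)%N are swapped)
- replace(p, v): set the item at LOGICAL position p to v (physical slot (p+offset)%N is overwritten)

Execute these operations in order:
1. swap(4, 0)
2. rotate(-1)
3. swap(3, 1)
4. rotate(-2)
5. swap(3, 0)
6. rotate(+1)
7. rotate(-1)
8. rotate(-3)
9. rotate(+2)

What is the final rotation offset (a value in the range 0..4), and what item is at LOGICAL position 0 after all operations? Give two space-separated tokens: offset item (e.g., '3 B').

After op 1 (swap(4, 0)): offset=0, physical=[E,B,C,D,A], logical=[E,B,C,D,A]
After op 2 (rotate(-1)): offset=4, physical=[E,B,C,D,A], logical=[A,E,B,C,D]
After op 3 (swap(3, 1)): offset=4, physical=[C,B,E,D,A], logical=[A,C,B,E,D]
After op 4 (rotate(-2)): offset=2, physical=[C,B,E,D,A], logical=[E,D,A,C,B]
After op 5 (swap(3, 0)): offset=2, physical=[E,B,C,D,A], logical=[C,D,A,E,B]
After op 6 (rotate(+1)): offset=3, physical=[E,B,C,D,A], logical=[D,A,E,B,C]
After op 7 (rotate(-1)): offset=2, physical=[E,B,C,D,A], logical=[C,D,A,E,B]
After op 8 (rotate(-3)): offset=4, physical=[E,B,C,D,A], logical=[A,E,B,C,D]
After op 9 (rotate(+2)): offset=1, physical=[E,B,C,D,A], logical=[B,C,D,A,E]

Answer: 1 B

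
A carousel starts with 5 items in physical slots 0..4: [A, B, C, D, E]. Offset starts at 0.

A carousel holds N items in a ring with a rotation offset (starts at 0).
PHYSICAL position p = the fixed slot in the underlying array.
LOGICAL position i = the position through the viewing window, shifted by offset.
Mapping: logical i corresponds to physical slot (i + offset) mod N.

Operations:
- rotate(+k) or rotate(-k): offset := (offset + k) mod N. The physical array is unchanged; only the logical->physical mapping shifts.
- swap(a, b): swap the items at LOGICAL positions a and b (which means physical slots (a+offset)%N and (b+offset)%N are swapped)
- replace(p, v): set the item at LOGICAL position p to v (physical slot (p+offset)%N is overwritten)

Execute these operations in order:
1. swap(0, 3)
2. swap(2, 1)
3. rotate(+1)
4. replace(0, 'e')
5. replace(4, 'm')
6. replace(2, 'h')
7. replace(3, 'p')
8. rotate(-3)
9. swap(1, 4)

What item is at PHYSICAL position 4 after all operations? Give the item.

After op 1 (swap(0, 3)): offset=0, physical=[D,B,C,A,E], logical=[D,B,C,A,E]
After op 2 (swap(2, 1)): offset=0, physical=[D,C,B,A,E], logical=[D,C,B,A,E]
After op 3 (rotate(+1)): offset=1, physical=[D,C,B,A,E], logical=[C,B,A,E,D]
After op 4 (replace(0, 'e')): offset=1, physical=[D,e,B,A,E], logical=[e,B,A,E,D]
After op 5 (replace(4, 'm')): offset=1, physical=[m,e,B,A,E], logical=[e,B,A,E,m]
After op 6 (replace(2, 'h')): offset=1, physical=[m,e,B,h,E], logical=[e,B,h,E,m]
After op 7 (replace(3, 'p')): offset=1, physical=[m,e,B,h,p], logical=[e,B,h,p,m]
After op 8 (rotate(-3)): offset=3, physical=[m,e,B,h,p], logical=[h,p,m,e,B]
After op 9 (swap(1, 4)): offset=3, physical=[m,e,p,h,B], logical=[h,B,m,e,p]

Answer: B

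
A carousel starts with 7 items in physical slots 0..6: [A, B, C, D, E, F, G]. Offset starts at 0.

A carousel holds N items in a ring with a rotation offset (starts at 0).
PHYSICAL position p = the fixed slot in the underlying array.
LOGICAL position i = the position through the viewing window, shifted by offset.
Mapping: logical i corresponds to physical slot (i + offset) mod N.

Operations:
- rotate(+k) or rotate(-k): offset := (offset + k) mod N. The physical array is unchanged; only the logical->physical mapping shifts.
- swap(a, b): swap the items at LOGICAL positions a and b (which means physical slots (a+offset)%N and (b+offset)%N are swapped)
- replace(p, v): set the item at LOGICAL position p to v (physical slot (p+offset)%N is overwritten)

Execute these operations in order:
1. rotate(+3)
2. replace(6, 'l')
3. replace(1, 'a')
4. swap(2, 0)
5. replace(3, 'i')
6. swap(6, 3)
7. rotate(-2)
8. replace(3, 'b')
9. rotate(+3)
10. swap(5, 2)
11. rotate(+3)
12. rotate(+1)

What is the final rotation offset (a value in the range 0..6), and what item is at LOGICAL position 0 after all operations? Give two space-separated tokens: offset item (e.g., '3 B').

After op 1 (rotate(+3)): offset=3, physical=[A,B,C,D,E,F,G], logical=[D,E,F,G,A,B,C]
After op 2 (replace(6, 'l')): offset=3, physical=[A,B,l,D,E,F,G], logical=[D,E,F,G,A,B,l]
After op 3 (replace(1, 'a')): offset=3, physical=[A,B,l,D,a,F,G], logical=[D,a,F,G,A,B,l]
After op 4 (swap(2, 0)): offset=3, physical=[A,B,l,F,a,D,G], logical=[F,a,D,G,A,B,l]
After op 5 (replace(3, 'i')): offset=3, physical=[A,B,l,F,a,D,i], logical=[F,a,D,i,A,B,l]
After op 6 (swap(6, 3)): offset=3, physical=[A,B,i,F,a,D,l], logical=[F,a,D,l,A,B,i]
After op 7 (rotate(-2)): offset=1, physical=[A,B,i,F,a,D,l], logical=[B,i,F,a,D,l,A]
After op 8 (replace(3, 'b')): offset=1, physical=[A,B,i,F,b,D,l], logical=[B,i,F,b,D,l,A]
After op 9 (rotate(+3)): offset=4, physical=[A,B,i,F,b,D,l], logical=[b,D,l,A,B,i,F]
After op 10 (swap(5, 2)): offset=4, physical=[A,B,l,F,b,D,i], logical=[b,D,i,A,B,l,F]
After op 11 (rotate(+3)): offset=0, physical=[A,B,l,F,b,D,i], logical=[A,B,l,F,b,D,i]
After op 12 (rotate(+1)): offset=1, physical=[A,B,l,F,b,D,i], logical=[B,l,F,b,D,i,A]

Answer: 1 B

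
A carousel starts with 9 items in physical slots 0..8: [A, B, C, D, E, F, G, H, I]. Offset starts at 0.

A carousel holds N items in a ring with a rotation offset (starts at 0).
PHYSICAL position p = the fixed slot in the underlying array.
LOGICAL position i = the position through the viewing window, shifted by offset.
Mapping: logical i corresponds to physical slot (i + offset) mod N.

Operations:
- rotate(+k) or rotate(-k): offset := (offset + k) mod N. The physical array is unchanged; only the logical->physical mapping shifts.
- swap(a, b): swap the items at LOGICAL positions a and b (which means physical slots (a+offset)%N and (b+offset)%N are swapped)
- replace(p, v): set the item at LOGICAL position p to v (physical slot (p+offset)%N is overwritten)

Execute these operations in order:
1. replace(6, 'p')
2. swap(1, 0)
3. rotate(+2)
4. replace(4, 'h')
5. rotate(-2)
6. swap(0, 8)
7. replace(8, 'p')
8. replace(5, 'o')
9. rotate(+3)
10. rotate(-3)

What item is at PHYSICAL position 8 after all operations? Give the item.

After op 1 (replace(6, 'p')): offset=0, physical=[A,B,C,D,E,F,p,H,I], logical=[A,B,C,D,E,F,p,H,I]
After op 2 (swap(1, 0)): offset=0, physical=[B,A,C,D,E,F,p,H,I], logical=[B,A,C,D,E,F,p,H,I]
After op 3 (rotate(+2)): offset=2, physical=[B,A,C,D,E,F,p,H,I], logical=[C,D,E,F,p,H,I,B,A]
After op 4 (replace(4, 'h')): offset=2, physical=[B,A,C,D,E,F,h,H,I], logical=[C,D,E,F,h,H,I,B,A]
After op 5 (rotate(-2)): offset=0, physical=[B,A,C,D,E,F,h,H,I], logical=[B,A,C,D,E,F,h,H,I]
After op 6 (swap(0, 8)): offset=0, physical=[I,A,C,D,E,F,h,H,B], logical=[I,A,C,D,E,F,h,H,B]
After op 7 (replace(8, 'p')): offset=0, physical=[I,A,C,D,E,F,h,H,p], logical=[I,A,C,D,E,F,h,H,p]
After op 8 (replace(5, 'o')): offset=0, physical=[I,A,C,D,E,o,h,H,p], logical=[I,A,C,D,E,o,h,H,p]
After op 9 (rotate(+3)): offset=3, physical=[I,A,C,D,E,o,h,H,p], logical=[D,E,o,h,H,p,I,A,C]
After op 10 (rotate(-3)): offset=0, physical=[I,A,C,D,E,o,h,H,p], logical=[I,A,C,D,E,o,h,H,p]

Answer: p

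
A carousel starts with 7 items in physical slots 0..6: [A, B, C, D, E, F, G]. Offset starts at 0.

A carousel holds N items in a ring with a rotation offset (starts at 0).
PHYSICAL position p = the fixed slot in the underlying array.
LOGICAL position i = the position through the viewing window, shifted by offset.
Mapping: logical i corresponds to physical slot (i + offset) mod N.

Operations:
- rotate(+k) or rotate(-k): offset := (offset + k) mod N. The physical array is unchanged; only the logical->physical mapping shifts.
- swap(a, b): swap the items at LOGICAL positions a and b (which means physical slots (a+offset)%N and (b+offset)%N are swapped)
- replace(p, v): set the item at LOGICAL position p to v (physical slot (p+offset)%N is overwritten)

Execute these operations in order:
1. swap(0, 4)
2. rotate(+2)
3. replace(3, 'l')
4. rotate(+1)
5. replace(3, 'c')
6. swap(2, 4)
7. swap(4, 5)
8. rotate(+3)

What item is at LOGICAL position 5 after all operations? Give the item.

After op 1 (swap(0, 4)): offset=0, physical=[E,B,C,D,A,F,G], logical=[E,B,C,D,A,F,G]
After op 2 (rotate(+2)): offset=2, physical=[E,B,C,D,A,F,G], logical=[C,D,A,F,G,E,B]
After op 3 (replace(3, 'l')): offset=2, physical=[E,B,C,D,A,l,G], logical=[C,D,A,l,G,E,B]
After op 4 (rotate(+1)): offset=3, physical=[E,B,C,D,A,l,G], logical=[D,A,l,G,E,B,C]
After op 5 (replace(3, 'c')): offset=3, physical=[E,B,C,D,A,l,c], logical=[D,A,l,c,E,B,C]
After op 6 (swap(2, 4)): offset=3, physical=[l,B,C,D,A,E,c], logical=[D,A,E,c,l,B,C]
After op 7 (swap(4, 5)): offset=3, physical=[B,l,C,D,A,E,c], logical=[D,A,E,c,B,l,C]
After op 8 (rotate(+3)): offset=6, physical=[B,l,C,D,A,E,c], logical=[c,B,l,C,D,A,E]

Answer: A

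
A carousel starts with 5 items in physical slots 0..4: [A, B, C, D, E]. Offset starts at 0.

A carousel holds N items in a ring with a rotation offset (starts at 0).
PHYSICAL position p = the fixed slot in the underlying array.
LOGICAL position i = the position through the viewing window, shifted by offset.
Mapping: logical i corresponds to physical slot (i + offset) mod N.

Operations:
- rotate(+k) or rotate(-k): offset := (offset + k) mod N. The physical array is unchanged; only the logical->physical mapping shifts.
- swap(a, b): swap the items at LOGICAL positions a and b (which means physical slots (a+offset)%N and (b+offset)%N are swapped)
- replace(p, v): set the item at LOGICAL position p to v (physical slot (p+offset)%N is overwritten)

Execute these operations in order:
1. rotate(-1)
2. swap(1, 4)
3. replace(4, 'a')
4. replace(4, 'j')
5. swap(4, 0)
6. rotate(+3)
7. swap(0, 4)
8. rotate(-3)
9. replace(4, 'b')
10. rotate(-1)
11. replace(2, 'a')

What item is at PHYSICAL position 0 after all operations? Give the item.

Answer: a

Derivation:
After op 1 (rotate(-1)): offset=4, physical=[A,B,C,D,E], logical=[E,A,B,C,D]
After op 2 (swap(1, 4)): offset=4, physical=[D,B,C,A,E], logical=[E,D,B,C,A]
After op 3 (replace(4, 'a')): offset=4, physical=[D,B,C,a,E], logical=[E,D,B,C,a]
After op 4 (replace(4, 'j')): offset=4, physical=[D,B,C,j,E], logical=[E,D,B,C,j]
After op 5 (swap(4, 0)): offset=4, physical=[D,B,C,E,j], logical=[j,D,B,C,E]
After op 6 (rotate(+3)): offset=2, physical=[D,B,C,E,j], logical=[C,E,j,D,B]
After op 7 (swap(0, 4)): offset=2, physical=[D,C,B,E,j], logical=[B,E,j,D,C]
After op 8 (rotate(-3)): offset=4, physical=[D,C,B,E,j], logical=[j,D,C,B,E]
After op 9 (replace(4, 'b')): offset=4, physical=[D,C,B,b,j], logical=[j,D,C,B,b]
After op 10 (rotate(-1)): offset=3, physical=[D,C,B,b,j], logical=[b,j,D,C,B]
After op 11 (replace(2, 'a')): offset=3, physical=[a,C,B,b,j], logical=[b,j,a,C,B]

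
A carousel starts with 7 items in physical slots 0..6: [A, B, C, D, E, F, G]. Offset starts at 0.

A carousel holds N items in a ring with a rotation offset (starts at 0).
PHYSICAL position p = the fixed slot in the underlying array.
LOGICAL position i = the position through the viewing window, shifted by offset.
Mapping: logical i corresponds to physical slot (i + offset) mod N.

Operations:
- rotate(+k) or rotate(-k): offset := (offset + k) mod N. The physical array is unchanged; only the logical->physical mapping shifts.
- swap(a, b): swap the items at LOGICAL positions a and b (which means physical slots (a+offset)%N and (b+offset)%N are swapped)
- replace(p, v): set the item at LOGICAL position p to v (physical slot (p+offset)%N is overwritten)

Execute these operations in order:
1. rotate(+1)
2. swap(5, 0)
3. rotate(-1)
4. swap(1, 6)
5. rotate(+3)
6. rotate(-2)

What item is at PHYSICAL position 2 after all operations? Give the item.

After op 1 (rotate(+1)): offset=1, physical=[A,B,C,D,E,F,G], logical=[B,C,D,E,F,G,A]
After op 2 (swap(5, 0)): offset=1, physical=[A,G,C,D,E,F,B], logical=[G,C,D,E,F,B,A]
After op 3 (rotate(-1)): offset=0, physical=[A,G,C,D,E,F,B], logical=[A,G,C,D,E,F,B]
After op 4 (swap(1, 6)): offset=0, physical=[A,B,C,D,E,F,G], logical=[A,B,C,D,E,F,G]
After op 5 (rotate(+3)): offset=3, physical=[A,B,C,D,E,F,G], logical=[D,E,F,G,A,B,C]
After op 6 (rotate(-2)): offset=1, physical=[A,B,C,D,E,F,G], logical=[B,C,D,E,F,G,A]

Answer: C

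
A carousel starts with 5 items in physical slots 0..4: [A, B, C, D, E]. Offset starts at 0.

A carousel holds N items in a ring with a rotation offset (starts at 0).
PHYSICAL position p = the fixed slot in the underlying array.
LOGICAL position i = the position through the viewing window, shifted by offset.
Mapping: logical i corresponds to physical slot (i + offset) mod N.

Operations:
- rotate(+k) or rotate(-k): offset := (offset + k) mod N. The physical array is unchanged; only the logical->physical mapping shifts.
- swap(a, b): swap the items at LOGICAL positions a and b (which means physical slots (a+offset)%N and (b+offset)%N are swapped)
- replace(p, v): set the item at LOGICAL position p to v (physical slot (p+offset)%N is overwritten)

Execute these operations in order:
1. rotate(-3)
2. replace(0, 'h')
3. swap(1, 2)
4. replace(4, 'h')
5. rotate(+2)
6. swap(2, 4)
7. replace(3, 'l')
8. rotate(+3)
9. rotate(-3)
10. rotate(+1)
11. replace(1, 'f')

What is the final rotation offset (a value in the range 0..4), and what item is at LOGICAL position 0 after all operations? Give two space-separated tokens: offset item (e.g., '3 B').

Answer: 0 A

Derivation:
After op 1 (rotate(-3)): offset=2, physical=[A,B,C,D,E], logical=[C,D,E,A,B]
After op 2 (replace(0, 'h')): offset=2, physical=[A,B,h,D,E], logical=[h,D,E,A,B]
After op 3 (swap(1, 2)): offset=2, physical=[A,B,h,E,D], logical=[h,E,D,A,B]
After op 4 (replace(4, 'h')): offset=2, physical=[A,h,h,E,D], logical=[h,E,D,A,h]
After op 5 (rotate(+2)): offset=4, physical=[A,h,h,E,D], logical=[D,A,h,h,E]
After op 6 (swap(2, 4)): offset=4, physical=[A,E,h,h,D], logical=[D,A,E,h,h]
After op 7 (replace(3, 'l')): offset=4, physical=[A,E,l,h,D], logical=[D,A,E,l,h]
After op 8 (rotate(+3)): offset=2, physical=[A,E,l,h,D], logical=[l,h,D,A,E]
After op 9 (rotate(-3)): offset=4, physical=[A,E,l,h,D], logical=[D,A,E,l,h]
After op 10 (rotate(+1)): offset=0, physical=[A,E,l,h,D], logical=[A,E,l,h,D]
After op 11 (replace(1, 'f')): offset=0, physical=[A,f,l,h,D], logical=[A,f,l,h,D]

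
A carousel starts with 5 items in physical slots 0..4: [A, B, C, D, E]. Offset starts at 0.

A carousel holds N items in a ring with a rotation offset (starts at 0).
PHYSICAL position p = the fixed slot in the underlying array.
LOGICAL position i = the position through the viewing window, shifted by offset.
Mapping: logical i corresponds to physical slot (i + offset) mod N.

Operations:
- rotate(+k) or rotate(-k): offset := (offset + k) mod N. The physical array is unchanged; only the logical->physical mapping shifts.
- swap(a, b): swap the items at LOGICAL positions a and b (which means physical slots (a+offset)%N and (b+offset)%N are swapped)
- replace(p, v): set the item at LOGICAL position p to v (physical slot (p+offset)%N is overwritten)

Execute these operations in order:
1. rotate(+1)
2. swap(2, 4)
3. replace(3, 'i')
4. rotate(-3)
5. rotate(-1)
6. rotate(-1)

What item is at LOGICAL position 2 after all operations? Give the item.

Answer: A

Derivation:
After op 1 (rotate(+1)): offset=1, physical=[A,B,C,D,E], logical=[B,C,D,E,A]
After op 2 (swap(2, 4)): offset=1, physical=[D,B,C,A,E], logical=[B,C,A,E,D]
After op 3 (replace(3, 'i')): offset=1, physical=[D,B,C,A,i], logical=[B,C,A,i,D]
After op 4 (rotate(-3)): offset=3, physical=[D,B,C,A,i], logical=[A,i,D,B,C]
After op 5 (rotate(-1)): offset=2, physical=[D,B,C,A,i], logical=[C,A,i,D,B]
After op 6 (rotate(-1)): offset=1, physical=[D,B,C,A,i], logical=[B,C,A,i,D]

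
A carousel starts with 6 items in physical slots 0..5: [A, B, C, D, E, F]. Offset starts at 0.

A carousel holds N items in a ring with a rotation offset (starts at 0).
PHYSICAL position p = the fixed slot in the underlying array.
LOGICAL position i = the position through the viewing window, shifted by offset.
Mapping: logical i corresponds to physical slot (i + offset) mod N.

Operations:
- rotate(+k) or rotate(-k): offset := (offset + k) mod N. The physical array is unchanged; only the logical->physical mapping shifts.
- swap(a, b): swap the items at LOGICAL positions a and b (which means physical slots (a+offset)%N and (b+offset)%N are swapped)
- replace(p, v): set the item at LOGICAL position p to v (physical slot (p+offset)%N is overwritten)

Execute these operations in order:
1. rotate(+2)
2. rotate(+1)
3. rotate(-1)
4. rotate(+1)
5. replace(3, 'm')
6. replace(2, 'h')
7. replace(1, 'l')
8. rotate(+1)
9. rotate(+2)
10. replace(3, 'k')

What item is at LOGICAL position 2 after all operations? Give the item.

After op 1 (rotate(+2)): offset=2, physical=[A,B,C,D,E,F], logical=[C,D,E,F,A,B]
After op 2 (rotate(+1)): offset=3, physical=[A,B,C,D,E,F], logical=[D,E,F,A,B,C]
After op 3 (rotate(-1)): offset=2, physical=[A,B,C,D,E,F], logical=[C,D,E,F,A,B]
After op 4 (rotate(+1)): offset=3, physical=[A,B,C,D,E,F], logical=[D,E,F,A,B,C]
After op 5 (replace(3, 'm')): offset=3, physical=[m,B,C,D,E,F], logical=[D,E,F,m,B,C]
After op 6 (replace(2, 'h')): offset=3, physical=[m,B,C,D,E,h], logical=[D,E,h,m,B,C]
After op 7 (replace(1, 'l')): offset=3, physical=[m,B,C,D,l,h], logical=[D,l,h,m,B,C]
After op 8 (rotate(+1)): offset=4, physical=[m,B,C,D,l,h], logical=[l,h,m,B,C,D]
After op 9 (rotate(+2)): offset=0, physical=[m,B,C,D,l,h], logical=[m,B,C,D,l,h]
After op 10 (replace(3, 'k')): offset=0, physical=[m,B,C,k,l,h], logical=[m,B,C,k,l,h]

Answer: C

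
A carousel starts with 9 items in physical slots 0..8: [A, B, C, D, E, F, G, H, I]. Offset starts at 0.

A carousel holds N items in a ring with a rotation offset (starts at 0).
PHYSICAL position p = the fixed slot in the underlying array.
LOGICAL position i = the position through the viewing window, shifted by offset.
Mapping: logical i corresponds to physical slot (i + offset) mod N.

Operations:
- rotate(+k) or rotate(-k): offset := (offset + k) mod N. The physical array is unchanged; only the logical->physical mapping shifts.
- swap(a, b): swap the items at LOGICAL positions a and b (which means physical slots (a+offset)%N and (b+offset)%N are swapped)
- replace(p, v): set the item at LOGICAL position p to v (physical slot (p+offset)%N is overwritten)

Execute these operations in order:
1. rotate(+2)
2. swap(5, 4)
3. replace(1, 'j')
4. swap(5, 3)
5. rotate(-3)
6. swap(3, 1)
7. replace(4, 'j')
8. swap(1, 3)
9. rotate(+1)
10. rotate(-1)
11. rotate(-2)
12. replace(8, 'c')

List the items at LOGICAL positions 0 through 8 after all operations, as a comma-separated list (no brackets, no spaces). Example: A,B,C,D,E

After op 1 (rotate(+2)): offset=2, physical=[A,B,C,D,E,F,G,H,I], logical=[C,D,E,F,G,H,I,A,B]
After op 2 (swap(5, 4)): offset=2, physical=[A,B,C,D,E,F,H,G,I], logical=[C,D,E,F,H,G,I,A,B]
After op 3 (replace(1, 'j')): offset=2, physical=[A,B,C,j,E,F,H,G,I], logical=[C,j,E,F,H,G,I,A,B]
After op 4 (swap(5, 3)): offset=2, physical=[A,B,C,j,E,G,H,F,I], logical=[C,j,E,G,H,F,I,A,B]
After op 5 (rotate(-3)): offset=8, physical=[A,B,C,j,E,G,H,F,I], logical=[I,A,B,C,j,E,G,H,F]
After op 6 (swap(3, 1)): offset=8, physical=[C,B,A,j,E,G,H,F,I], logical=[I,C,B,A,j,E,G,H,F]
After op 7 (replace(4, 'j')): offset=8, physical=[C,B,A,j,E,G,H,F,I], logical=[I,C,B,A,j,E,G,H,F]
After op 8 (swap(1, 3)): offset=8, physical=[A,B,C,j,E,G,H,F,I], logical=[I,A,B,C,j,E,G,H,F]
After op 9 (rotate(+1)): offset=0, physical=[A,B,C,j,E,G,H,F,I], logical=[A,B,C,j,E,G,H,F,I]
After op 10 (rotate(-1)): offset=8, physical=[A,B,C,j,E,G,H,F,I], logical=[I,A,B,C,j,E,G,H,F]
After op 11 (rotate(-2)): offset=6, physical=[A,B,C,j,E,G,H,F,I], logical=[H,F,I,A,B,C,j,E,G]
After op 12 (replace(8, 'c')): offset=6, physical=[A,B,C,j,E,c,H,F,I], logical=[H,F,I,A,B,C,j,E,c]

Answer: H,F,I,A,B,C,j,E,c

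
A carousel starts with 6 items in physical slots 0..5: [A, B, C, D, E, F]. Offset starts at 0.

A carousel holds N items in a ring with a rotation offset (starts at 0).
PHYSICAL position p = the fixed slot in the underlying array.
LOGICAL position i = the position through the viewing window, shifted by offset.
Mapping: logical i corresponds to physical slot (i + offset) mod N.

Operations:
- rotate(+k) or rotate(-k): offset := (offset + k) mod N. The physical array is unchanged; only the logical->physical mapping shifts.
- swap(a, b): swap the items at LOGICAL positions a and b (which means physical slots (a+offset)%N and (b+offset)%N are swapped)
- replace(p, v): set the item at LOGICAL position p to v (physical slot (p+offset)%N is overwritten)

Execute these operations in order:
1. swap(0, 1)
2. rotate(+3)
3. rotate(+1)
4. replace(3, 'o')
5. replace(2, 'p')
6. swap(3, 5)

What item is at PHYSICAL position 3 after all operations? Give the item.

Answer: o

Derivation:
After op 1 (swap(0, 1)): offset=0, physical=[B,A,C,D,E,F], logical=[B,A,C,D,E,F]
After op 2 (rotate(+3)): offset=3, physical=[B,A,C,D,E,F], logical=[D,E,F,B,A,C]
After op 3 (rotate(+1)): offset=4, physical=[B,A,C,D,E,F], logical=[E,F,B,A,C,D]
After op 4 (replace(3, 'o')): offset=4, physical=[B,o,C,D,E,F], logical=[E,F,B,o,C,D]
After op 5 (replace(2, 'p')): offset=4, physical=[p,o,C,D,E,F], logical=[E,F,p,o,C,D]
After op 6 (swap(3, 5)): offset=4, physical=[p,D,C,o,E,F], logical=[E,F,p,D,C,o]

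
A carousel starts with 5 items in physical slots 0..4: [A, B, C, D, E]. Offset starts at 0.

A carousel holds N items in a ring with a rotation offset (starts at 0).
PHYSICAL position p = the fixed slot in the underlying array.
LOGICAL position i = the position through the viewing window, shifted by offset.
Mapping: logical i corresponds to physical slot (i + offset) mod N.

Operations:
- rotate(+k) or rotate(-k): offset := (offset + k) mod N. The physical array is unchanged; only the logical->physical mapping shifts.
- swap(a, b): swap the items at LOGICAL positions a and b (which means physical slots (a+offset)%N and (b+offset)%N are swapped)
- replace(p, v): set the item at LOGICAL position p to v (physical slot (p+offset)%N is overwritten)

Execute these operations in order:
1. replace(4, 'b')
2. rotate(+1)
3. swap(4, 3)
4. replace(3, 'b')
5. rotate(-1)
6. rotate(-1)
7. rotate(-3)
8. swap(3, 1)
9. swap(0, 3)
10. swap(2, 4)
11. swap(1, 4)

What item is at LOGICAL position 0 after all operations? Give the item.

Answer: C

Derivation:
After op 1 (replace(4, 'b')): offset=0, physical=[A,B,C,D,b], logical=[A,B,C,D,b]
After op 2 (rotate(+1)): offset=1, physical=[A,B,C,D,b], logical=[B,C,D,b,A]
After op 3 (swap(4, 3)): offset=1, physical=[b,B,C,D,A], logical=[B,C,D,A,b]
After op 4 (replace(3, 'b')): offset=1, physical=[b,B,C,D,b], logical=[B,C,D,b,b]
After op 5 (rotate(-1)): offset=0, physical=[b,B,C,D,b], logical=[b,B,C,D,b]
After op 6 (rotate(-1)): offset=4, physical=[b,B,C,D,b], logical=[b,b,B,C,D]
After op 7 (rotate(-3)): offset=1, physical=[b,B,C,D,b], logical=[B,C,D,b,b]
After op 8 (swap(3, 1)): offset=1, physical=[b,B,b,D,C], logical=[B,b,D,C,b]
After op 9 (swap(0, 3)): offset=1, physical=[b,C,b,D,B], logical=[C,b,D,B,b]
After op 10 (swap(2, 4)): offset=1, physical=[D,C,b,b,B], logical=[C,b,b,B,D]
After op 11 (swap(1, 4)): offset=1, physical=[b,C,D,b,B], logical=[C,D,b,B,b]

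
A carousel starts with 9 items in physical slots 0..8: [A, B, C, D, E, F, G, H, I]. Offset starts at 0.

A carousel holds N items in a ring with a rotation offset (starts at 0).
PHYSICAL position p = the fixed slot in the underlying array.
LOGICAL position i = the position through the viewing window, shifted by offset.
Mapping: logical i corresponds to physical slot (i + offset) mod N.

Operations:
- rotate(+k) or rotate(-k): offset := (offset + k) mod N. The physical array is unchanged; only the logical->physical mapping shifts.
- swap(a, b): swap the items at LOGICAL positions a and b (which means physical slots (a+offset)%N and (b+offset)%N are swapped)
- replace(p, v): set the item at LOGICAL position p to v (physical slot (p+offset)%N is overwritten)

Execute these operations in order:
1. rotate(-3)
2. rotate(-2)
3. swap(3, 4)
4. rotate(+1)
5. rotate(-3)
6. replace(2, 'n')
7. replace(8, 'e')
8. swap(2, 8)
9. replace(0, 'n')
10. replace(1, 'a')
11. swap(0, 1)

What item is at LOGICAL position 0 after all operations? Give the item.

Answer: a

Derivation:
After op 1 (rotate(-3)): offset=6, physical=[A,B,C,D,E,F,G,H,I], logical=[G,H,I,A,B,C,D,E,F]
After op 2 (rotate(-2)): offset=4, physical=[A,B,C,D,E,F,G,H,I], logical=[E,F,G,H,I,A,B,C,D]
After op 3 (swap(3, 4)): offset=4, physical=[A,B,C,D,E,F,G,I,H], logical=[E,F,G,I,H,A,B,C,D]
After op 4 (rotate(+1)): offset=5, physical=[A,B,C,D,E,F,G,I,H], logical=[F,G,I,H,A,B,C,D,E]
After op 5 (rotate(-3)): offset=2, physical=[A,B,C,D,E,F,G,I,H], logical=[C,D,E,F,G,I,H,A,B]
After op 6 (replace(2, 'n')): offset=2, physical=[A,B,C,D,n,F,G,I,H], logical=[C,D,n,F,G,I,H,A,B]
After op 7 (replace(8, 'e')): offset=2, physical=[A,e,C,D,n,F,G,I,H], logical=[C,D,n,F,G,I,H,A,e]
After op 8 (swap(2, 8)): offset=2, physical=[A,n,C,D,e,F,G,I,H], logical=[C,D,e,F,G,I,H,A,n]
After op 9 (replace(0, 'n')): offset=2, physical=[A,n,n,D,e,F,G,I,H], logical=[n,D,e,F,G,I,H,A,n]
After op 10 (replace(1, 'a')): offset=2, physical=[A,n,n,a,e,F,G,I,H], logical=[n,a,e,F,G,I,H,A,n]
After op 11 (swap(0, 1)): offset=2, physical=[A,n,a,n,e,F,G,I,H], logical=[a,n,e,F,G,I,H,A,n]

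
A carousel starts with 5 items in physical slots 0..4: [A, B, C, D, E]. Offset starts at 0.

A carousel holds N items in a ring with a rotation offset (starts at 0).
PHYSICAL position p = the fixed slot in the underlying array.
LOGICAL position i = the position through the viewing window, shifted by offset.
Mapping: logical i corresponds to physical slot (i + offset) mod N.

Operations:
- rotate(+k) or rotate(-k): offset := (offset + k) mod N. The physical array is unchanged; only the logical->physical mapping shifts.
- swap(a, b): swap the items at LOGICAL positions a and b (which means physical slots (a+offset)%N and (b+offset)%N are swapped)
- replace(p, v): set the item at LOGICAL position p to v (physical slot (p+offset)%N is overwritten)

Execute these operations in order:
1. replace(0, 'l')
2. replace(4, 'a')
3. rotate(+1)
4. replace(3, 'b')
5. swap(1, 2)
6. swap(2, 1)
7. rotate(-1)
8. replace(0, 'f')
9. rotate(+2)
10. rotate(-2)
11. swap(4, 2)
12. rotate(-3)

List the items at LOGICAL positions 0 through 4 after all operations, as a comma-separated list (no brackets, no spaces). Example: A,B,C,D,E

Answer: b,D,C,f,B

Derivation:
After op 1 (replace(0, 'l')): offset=0, physical=[l,B,C,D,E], logical=[l,B,C,D,E]
After op 2 (replace(4, 'a')): offset=0, physical=[l,B,C,D,a], logical=[l,B,C,D,a]
After op 3 (rotate(+1)): offset=1, physical=[l,B,C,D,a], logical=[B,C,D,a,l]
After op 4 (replace(3, 'b')): offset=1, physical=[l,B,C,D,b], logical=[B,C,D,b,l]
After op 5 (swap(1, 2)): offset=1, physical=[l,B,D,C,b], logical=[B,D,C,b,l]
After op 6 (swap(2, 1)): offset=1, physical=[l,B,C,D,b], logical=[B,C,D,b,l]
After op 7 (rotate(-1)): offset=0, physical=[l,B,C,D,b], logical=[l,B,C,D,b]
After op 8 (replace(0, 'f')): offset=0, physical=[f,B,C,D,b], logical=[f,B,C,D,b]
After op 9 (rotate(+2)): offset=2, physical=[f,B,C,D,b], logical=[C,D,b,f,B]
After op 10 (rotate(-2)): offset=0, physical=[f,B,C,D,b], logical=[f,B,C,D,b]
After op 11 (swap(4, 2)): offset=0, physical=[f,B,b,D,C], logical=[f,B,b,D,C]
After op 12 (rotate(-3)): offset=2, physical=[f,B,b,D,C], logical=[b,D,C,f,B]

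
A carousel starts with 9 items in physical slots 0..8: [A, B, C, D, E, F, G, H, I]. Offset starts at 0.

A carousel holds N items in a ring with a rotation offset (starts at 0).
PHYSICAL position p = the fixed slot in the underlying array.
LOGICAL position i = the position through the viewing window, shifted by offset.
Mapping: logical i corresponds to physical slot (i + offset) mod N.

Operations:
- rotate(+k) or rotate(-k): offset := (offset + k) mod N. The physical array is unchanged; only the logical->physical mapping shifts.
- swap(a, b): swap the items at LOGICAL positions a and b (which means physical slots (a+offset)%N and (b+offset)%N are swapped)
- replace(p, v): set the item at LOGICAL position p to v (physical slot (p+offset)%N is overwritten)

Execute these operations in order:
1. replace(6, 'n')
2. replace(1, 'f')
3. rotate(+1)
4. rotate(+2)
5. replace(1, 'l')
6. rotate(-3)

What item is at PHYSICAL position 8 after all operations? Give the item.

Answer: I

Derivation:
After op 1 (replace(6, 'n')): offset=0, physical=[A,B,C,D,E,F,n,H,I], logical=[A,B,C,D,E,F,n,H,I]
After op 2 (replace(1, 'f')): offset=0, physical=[A,f,C,D,E,F,n,H,I], logical=[A,f,C,D,E,F,n,H,I]
After op 3 (rotate(+1)): offset=1, physical=[A,f,C,D,E,F,n,H,I], logical=[f,C,D,E,F,n,H,I,A]
After op 4 (rotate(+2)): offset=3, physical=[A,f,C,D,E,F,n,H,I], logical=[D,E,F,n,H,I,A,f,C]
After op 5 (replace(1, 'l')): offset=3, physical=[A,f,C,D,l,F,n,H,I], logical=[D,l,F,n,H,I,A,f,C]
After op 6 (rotate(-3)): offset=0, physical=[A,f,C,D,l,F,n,H,I], logical=[A,f,C,D,l,F,n,H,I]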